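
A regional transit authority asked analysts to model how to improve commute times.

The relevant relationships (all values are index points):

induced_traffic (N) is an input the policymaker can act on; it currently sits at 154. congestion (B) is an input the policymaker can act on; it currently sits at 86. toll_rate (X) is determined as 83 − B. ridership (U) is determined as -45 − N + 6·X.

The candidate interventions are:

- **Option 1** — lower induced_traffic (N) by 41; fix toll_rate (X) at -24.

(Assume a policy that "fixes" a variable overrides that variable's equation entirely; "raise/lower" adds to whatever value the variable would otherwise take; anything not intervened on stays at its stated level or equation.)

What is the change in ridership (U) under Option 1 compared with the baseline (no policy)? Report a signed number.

Baseline:
  N = 154
  B = 86
  X = 83 − 86 = -3
  U = -45 − 154 + 6·(-3) = -217
Option 1 (N − 41, X := -24):
  N = 154 − 41 = 113
  B = 86
  X = -24
  U = -45 − 113 + 6·(-24) = -302
Change in U: -302 − (-217) = -85

-85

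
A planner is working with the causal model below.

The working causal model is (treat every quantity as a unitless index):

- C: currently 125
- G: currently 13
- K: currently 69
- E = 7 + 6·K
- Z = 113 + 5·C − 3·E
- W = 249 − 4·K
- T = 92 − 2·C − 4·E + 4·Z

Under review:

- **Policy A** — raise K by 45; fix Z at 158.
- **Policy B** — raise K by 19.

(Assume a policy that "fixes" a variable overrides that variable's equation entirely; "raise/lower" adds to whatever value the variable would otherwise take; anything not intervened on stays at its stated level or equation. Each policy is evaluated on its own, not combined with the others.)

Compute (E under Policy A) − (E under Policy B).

156

Policy A (K + 45, Z := 158):
  K = 69 + 45 = 114
  E = 7 + 6·114 = 691
Policy B (K + 19):
  K = 69 + 19 = 88
  E = 7 + 6·88 = 535
E: 691 − 535 = 156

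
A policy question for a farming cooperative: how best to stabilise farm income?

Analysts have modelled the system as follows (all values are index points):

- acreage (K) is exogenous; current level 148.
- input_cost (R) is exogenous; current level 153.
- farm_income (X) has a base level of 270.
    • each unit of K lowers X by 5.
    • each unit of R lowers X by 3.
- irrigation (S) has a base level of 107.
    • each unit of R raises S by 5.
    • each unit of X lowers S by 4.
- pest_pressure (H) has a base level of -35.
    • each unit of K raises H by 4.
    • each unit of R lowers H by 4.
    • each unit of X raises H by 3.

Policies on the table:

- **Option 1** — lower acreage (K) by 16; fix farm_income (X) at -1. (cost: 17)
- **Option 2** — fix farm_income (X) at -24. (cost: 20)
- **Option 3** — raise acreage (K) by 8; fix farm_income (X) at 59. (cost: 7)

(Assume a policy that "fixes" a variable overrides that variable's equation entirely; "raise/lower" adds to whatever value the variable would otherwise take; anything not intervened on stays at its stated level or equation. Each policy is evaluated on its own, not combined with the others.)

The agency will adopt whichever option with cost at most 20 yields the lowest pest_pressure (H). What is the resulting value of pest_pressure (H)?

Option 1 (K − 16, X := -1):
  K = 148 − 16 = 132
  R = 153
  X = -1
  H = -35 + 4·132 − 4·153 + 3·(-1) = -122
Option 2 (X := -24):
  K = 148
  R = 153
  X = -24
  H = -35 + 4·148 − 4·153 + 3·(-24) = -127
Option 3 (K + 8, X := 59):
  K = 148 + 8 = 156
  R = 153
  X = 59
  H = -35 + 4·156 − 4·153 + 3·59 = 154
Comparing — Option 1: H=-122, Option 2: H=-127, Option 3: H=154. Lowest is -127 (Option 2).

-127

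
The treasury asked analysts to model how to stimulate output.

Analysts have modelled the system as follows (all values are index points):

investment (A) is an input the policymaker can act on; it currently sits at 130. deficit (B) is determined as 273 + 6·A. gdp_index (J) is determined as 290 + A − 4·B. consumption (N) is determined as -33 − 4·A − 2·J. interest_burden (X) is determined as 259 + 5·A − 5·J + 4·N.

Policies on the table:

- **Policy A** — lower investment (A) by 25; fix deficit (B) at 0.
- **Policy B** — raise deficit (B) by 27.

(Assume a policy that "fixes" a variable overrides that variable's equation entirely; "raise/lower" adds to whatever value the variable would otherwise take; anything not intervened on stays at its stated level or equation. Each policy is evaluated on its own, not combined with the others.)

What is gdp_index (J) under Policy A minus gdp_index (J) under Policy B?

Policy A (A − 25, B := 0):
  A = 130 − 25 = 105
  B = 0
  J = 290 + 105 − 4·0 = 395
Policy B (B + 27):
  A = 130
  B = 273 + 6·130 (+27 from intervention) = 1080
  J = 290 + 130 − 4·1080 = -3900
J: 395 − (-3900) = 4295

4295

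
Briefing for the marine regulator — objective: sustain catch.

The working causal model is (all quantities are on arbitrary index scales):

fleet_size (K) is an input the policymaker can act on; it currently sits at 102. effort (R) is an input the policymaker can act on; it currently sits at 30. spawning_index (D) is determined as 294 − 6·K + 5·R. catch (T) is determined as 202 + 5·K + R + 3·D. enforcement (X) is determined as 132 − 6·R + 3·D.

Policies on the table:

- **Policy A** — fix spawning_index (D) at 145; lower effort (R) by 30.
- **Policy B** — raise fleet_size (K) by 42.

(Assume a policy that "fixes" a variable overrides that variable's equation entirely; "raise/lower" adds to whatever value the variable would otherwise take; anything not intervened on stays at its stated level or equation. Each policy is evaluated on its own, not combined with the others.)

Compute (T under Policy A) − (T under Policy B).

Policy A (D := 145, R − 30):
  K = 102
  R = 30 − 30 = 0
  D = 145
  T = 202 + 5·102 + 0 + 3·145 = 1147
Policy B (K + 42):
  K = 102 + 42 = 144
  R = 30
  D = 294 − 6·144 + 5·30 = -420
  T = 202 + 5·144 + 30 + 3·(-420) = -308
T: 1147 − (-308) = 1455

1455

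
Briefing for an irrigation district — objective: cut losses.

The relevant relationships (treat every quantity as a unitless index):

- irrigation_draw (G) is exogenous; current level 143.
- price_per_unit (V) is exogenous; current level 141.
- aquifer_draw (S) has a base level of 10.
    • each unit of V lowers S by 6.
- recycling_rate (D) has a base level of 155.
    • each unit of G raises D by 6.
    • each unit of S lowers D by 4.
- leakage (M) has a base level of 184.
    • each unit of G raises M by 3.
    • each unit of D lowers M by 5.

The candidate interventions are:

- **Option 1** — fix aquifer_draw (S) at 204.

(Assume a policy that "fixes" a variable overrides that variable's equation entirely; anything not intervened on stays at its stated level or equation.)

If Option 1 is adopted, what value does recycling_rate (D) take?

Option 1 (S := 204):
  G = 143
  V = 141
  S = 204
  D = 155 + 6·143 − 4·204 = 197

197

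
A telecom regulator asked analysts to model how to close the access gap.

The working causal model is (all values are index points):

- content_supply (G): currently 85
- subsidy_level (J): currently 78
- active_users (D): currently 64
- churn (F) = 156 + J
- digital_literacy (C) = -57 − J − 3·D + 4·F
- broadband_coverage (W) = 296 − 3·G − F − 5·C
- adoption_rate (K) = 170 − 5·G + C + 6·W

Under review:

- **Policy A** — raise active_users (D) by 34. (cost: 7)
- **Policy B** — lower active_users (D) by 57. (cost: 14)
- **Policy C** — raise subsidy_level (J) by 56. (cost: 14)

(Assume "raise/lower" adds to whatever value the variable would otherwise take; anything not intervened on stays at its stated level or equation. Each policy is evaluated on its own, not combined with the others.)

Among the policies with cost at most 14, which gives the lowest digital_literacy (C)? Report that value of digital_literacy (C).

507

Policy A (D + 34):
  J = 78
  D = 64 + 34 = 98
  F = 156 + 78 = 234
  C = -57 − 78 − 3·98 + 4·234 = 507
Policy B (D − 57):
  J = 78
  D = 64 − 57 = 7
  F = 156 + 78 = 234
  C = -57 − 78 − 3·7 + 4·234 = 780
Policy C (J + 56):
  J = 78 + 56 = 134
  D = 64
  F = 156 + 134 = 290
  C = -57 − 134 − 3·64 + 4·290 = 777
Comparing — Policy A: C=507, Policy B: C=780, Policy C: C=777. Lowest is 507 (Policy A).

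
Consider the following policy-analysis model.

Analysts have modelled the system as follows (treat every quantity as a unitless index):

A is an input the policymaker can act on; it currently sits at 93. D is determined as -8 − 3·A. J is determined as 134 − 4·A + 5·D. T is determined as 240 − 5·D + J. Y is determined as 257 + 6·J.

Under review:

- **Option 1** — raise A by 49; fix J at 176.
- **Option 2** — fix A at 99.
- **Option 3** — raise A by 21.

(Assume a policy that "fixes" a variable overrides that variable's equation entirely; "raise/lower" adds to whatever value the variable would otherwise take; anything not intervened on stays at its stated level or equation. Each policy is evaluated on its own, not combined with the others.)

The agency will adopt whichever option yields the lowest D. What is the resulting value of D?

Option 1 (A + 49, J := 176):
  A = 93 + 49 = 142
  D = -8 − 3·142 = -434
Option 2 (A := 99):
  A = 99
  D = -8 − 3·99 = -305
Option 3 (A + 21):
  A = 93 + 21 = 114
  D = -8 − 3·114 = -350
Comparing — Option 1: D=-434, Option 2: D=-305, Option 3: D=-350. Lowest is -434 (Option 1).

-434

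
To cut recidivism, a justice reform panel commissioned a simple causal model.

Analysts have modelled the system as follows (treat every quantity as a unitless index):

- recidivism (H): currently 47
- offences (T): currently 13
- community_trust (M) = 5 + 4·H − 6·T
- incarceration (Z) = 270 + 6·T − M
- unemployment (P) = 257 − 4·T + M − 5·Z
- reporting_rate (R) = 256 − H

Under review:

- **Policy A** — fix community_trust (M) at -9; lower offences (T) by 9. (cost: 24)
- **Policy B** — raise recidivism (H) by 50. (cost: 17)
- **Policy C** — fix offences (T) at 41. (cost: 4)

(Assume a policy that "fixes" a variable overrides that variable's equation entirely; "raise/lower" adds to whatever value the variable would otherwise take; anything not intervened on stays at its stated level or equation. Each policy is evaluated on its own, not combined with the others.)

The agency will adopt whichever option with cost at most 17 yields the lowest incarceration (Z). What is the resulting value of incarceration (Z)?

33

Policy B (H + 50):
  H = 47 + 50 = 97
  T = 13
  M = 5 + 4·97 − 6·13 = 315
  Z = 270 + 6·13 − 315 = 33
Policy C (T := 41):
  H = 47
  T = 41
  M = 5 + 4·47 − 6·41 = -53
  Z = 270 + 6·41 − (-53) = 569
Comparing — Policy B: Z=33, Policy C: Z=569. Lowest is 33 (Policy B).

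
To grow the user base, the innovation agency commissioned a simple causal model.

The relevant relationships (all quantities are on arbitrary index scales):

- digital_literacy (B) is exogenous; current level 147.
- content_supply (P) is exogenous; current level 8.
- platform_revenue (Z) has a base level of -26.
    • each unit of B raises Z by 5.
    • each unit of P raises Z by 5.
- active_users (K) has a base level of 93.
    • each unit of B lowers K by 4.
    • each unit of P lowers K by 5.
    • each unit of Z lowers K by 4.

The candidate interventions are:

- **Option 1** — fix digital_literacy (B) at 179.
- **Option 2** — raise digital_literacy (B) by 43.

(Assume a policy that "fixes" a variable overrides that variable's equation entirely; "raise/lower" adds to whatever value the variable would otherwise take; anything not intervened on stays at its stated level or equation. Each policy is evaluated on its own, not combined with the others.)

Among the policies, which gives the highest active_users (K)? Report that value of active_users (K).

-4299

Option 1 (B := 179):
  B = 179
  P = 8
  Z = -26 + 5·179 + 5·8 = 909
  K = 93 − 4·179 − 5·8 − 4·909 = -4299
Option 2 (B + 43):
  B = 147 + 43 = 190
  P = 8
  Z = -26 + 5·190 + 5·8 = 964
  K = 93 − 4·190 − 5·8 − 4·964 = -4563
Comparing — Option 1: K=-4299, Option 2: K=-4563. Highest is -4299 (Option 1).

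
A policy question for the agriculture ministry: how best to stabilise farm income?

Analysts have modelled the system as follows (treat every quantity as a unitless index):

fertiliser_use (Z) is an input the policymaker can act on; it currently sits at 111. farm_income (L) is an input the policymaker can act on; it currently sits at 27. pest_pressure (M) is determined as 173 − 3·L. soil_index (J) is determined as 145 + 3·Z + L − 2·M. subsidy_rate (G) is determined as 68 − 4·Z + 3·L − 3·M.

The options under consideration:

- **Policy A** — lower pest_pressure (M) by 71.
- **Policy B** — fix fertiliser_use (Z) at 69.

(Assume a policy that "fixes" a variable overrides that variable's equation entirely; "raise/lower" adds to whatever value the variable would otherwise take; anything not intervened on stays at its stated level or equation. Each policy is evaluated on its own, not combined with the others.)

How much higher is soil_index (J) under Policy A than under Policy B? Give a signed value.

Policy A (M − 71):
  Z = 111
  L = 27
  M = 173 − 3·27 (−71 from intervention) = 21
  J = 145 + 3·111 + 27 − 2·21 = 463
Policy B (Z := 69):
  Z = 69
  L = 27
  M = 173 − 3·27 = 92
  J = 145 + 3·69 + 27 − 2·92 = 195
J: 463 − 195 = 268

268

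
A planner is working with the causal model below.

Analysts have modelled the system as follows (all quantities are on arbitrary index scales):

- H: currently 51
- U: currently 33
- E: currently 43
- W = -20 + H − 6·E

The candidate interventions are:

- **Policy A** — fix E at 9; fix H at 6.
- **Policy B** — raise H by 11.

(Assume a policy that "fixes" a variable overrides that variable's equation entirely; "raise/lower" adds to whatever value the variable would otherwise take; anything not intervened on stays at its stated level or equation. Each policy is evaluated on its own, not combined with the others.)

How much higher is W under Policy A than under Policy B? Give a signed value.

148

Policy A (E := 9, H := 6):
  H = 6
  E = 9
  W = -20 + 6 − 6·9 = -68
Policy B (H + 11):
  H = 51 + 11 = 62
  E = 43
  W = -20 + 62 − 6·43 = -216
W: -68 − (-216) = 148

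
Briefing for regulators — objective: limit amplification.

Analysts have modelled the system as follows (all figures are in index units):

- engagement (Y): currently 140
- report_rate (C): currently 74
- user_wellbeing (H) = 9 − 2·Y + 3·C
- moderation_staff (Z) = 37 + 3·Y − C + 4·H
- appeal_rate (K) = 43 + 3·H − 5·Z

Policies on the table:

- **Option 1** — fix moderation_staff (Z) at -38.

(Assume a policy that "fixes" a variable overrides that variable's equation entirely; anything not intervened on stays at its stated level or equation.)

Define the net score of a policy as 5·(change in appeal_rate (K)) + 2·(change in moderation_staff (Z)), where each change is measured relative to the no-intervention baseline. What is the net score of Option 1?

Baseline:
  Y = 140
  C = 74
  H = 9 − 2·140 + 3·74 = -49
  Z = 37 + 3·140 − 74 + 4·(-49) = 187
  K = 43 + 3·(-49) − 5·187 = -1039
Option 1 (Z := -38):
  Y = 140
  C = 74
  H = 9 − 2·140 + 3·74 = -49
  Z = -38
  K = 43 + 3·(-49) − 5·(-38) = 86
ΔK = 86 − (-1039) = 1125; ΔZ = -38 − 187 = -225
Score = 5·1125 + 2·(-225) = 5175

5175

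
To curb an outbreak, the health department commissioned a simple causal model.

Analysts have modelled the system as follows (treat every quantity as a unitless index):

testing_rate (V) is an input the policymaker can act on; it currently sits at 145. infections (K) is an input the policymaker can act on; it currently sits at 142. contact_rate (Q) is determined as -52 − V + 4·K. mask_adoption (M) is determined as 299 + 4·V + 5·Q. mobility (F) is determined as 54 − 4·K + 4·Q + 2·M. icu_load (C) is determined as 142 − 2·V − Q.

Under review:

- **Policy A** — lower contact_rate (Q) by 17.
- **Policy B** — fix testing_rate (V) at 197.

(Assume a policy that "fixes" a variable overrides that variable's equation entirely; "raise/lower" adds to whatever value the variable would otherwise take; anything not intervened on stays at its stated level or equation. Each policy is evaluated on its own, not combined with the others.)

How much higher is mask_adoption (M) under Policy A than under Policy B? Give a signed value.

Policy A (Q − 17):
  V = 145
  K = 142
  Q = -52 − 145 + 4·142 (−17 from intervention) = 354
  M = 299 + 4·145 + 5·354 = 2649
Policy B (V := 197):
  V = 197
  K = 142
  Q = -52 − 197 + 4·142 = 319
  M = 299 + 4·197 + 5·319 = 2682
M: 2649 − 2682 = -33

-33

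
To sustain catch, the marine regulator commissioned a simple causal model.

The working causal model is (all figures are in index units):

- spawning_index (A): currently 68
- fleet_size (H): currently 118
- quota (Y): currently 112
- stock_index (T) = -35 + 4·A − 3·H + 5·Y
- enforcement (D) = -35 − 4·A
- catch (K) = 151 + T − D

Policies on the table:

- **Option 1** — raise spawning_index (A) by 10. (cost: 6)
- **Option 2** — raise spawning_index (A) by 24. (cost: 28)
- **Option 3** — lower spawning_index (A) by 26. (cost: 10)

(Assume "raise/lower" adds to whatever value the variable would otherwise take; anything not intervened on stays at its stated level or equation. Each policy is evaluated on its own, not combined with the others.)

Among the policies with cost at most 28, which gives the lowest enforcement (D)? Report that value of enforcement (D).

Option 1 (A + 10):
  A = 68 + 10 = 78
  D = -35 − 4·78 = -347
Option 2 (A + 24):
  A = 68 + 24 = 92
  D = -35 − 4·92 = -403
Option 3 (A − 26):
  A = 68 − 26 = 42
  D = -35 − 4·42 = -203
Comparing — Option 1: D=-347, Option 2: D=-403, Option 3: D=-203. Lowest is -403 (Option 2).

-403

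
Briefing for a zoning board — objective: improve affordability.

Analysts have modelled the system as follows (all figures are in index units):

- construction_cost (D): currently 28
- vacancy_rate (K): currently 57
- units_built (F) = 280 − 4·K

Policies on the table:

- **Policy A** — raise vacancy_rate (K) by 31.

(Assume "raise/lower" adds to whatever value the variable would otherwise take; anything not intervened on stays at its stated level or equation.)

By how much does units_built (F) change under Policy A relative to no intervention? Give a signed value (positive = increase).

-124

Baseline:
  K = 57
  F = 280 − 4·57 = 52
Policy A (K + 31):
  K = 57 + 31 = 88
  F = 280 − 4·88 = -72
Change in F: -72 − 52 = -124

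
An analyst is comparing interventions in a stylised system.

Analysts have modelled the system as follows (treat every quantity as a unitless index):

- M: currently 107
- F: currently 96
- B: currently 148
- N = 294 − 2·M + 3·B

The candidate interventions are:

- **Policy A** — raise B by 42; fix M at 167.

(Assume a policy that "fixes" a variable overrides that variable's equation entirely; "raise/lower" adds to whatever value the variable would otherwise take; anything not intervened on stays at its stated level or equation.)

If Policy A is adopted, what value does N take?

Policy A (B + 42, M := 167):
  M = 167
  B = 148 + 42 = 190
  N = 294 − 2·167 + 3·190 = 530

530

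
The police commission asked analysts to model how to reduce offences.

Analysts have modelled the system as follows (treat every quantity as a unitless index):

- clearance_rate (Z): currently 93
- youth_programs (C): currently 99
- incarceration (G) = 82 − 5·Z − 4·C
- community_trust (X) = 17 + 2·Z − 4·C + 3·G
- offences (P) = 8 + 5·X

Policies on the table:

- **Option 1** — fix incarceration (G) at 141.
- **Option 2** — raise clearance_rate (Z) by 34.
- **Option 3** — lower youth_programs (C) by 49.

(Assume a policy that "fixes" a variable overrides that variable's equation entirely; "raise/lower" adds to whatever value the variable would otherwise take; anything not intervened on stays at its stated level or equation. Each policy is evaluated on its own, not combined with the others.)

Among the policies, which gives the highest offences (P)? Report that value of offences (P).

Option 1 (G := 141):
  Z = 93
  C = 99
  G = 141
  X = 17 + 2·93 − 4·99 + 3·141 = 230
  P = 8 + 5·230 = 1158
Option 2 (Z + 34):
  Z = 93 + 34 = 127
  C = 99
  G = 82 − 5·127 − 4·99 = -949
  X = 17 + 2·127 − 4·99 + 3·(-949) = -2972
  P = 8 + 5·(-2972) = -14852
Option 3 (C − 49):
  Z = 93
  C = 99 − 49 = 50
  G = 82 − 5·93 − 4·50 = -583
  X = 17 + 2·93 − 4·50 + 3·(-583) = -1746
  P = 8 + 5·(-1746) = -8722
Comparing — Option 1: P=1158, Option 2: P=-14852, Option 3: P=-8722. Highest is 1158 (Option 1).

1158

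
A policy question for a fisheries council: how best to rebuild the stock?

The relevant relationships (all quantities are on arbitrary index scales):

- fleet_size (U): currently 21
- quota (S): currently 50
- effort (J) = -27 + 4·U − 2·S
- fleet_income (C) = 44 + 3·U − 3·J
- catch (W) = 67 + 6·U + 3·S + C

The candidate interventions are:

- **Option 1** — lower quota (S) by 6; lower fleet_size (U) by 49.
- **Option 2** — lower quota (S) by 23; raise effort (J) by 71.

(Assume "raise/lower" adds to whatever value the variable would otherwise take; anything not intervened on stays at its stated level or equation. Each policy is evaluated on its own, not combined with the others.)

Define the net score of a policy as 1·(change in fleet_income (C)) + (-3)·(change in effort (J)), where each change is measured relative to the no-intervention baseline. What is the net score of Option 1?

957

Baseline:
  U = 21
  S = 50
  J = -27 + 4·21 − 2·50 = -43
  C = 44 + 3·21 − 3·(-43) = 236
Option 1 (S − 6, U − 49):
  U = 21 − 49 = -28
  S = 50 − 6 = 44
  J = -27 + 4·(-28) − 2·44 = -227
  C = 44 + 3·(-28) − 3·(-227) = 641
ΔC = 641 − 236 = 405; ΔJ = -227 − (-43) = -184
Score = 1·405 + (-3)·(-184) = 957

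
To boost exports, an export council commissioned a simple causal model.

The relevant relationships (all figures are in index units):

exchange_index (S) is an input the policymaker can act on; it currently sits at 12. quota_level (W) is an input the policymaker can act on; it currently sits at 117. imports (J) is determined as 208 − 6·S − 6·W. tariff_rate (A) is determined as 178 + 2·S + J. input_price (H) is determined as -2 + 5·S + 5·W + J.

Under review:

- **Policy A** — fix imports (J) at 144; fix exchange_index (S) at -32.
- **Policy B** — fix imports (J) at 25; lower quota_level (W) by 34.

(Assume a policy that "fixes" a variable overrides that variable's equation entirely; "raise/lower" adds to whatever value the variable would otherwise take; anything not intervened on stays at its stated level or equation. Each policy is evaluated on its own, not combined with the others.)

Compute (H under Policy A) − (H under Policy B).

69

Policy A (J := 144, S := -32):
  S = -32
  W = 117
  J = 144
  H = -2 + 5·(-32) + 5·117 + 144 = 567
Policy B (J := 25, W − 34):
  S = 12
  W = 117 − 34 = 83
  J = 25
  H = -2 + 5·12 + 5·83 + 25 = 498
H: 567 − 498 = 69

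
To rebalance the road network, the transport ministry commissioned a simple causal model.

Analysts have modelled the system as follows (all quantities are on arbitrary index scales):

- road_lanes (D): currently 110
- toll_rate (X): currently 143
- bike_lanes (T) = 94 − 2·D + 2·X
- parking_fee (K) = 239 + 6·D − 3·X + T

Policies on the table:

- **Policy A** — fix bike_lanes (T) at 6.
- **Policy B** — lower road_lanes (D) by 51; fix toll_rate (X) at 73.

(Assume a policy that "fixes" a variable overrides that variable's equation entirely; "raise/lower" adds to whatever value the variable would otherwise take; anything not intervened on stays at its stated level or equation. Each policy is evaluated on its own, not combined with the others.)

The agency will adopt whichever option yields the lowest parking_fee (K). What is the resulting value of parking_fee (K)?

476

Policy A (T := 6):
  D = 110
  X = 143
  T = 6
  K = 239 + 6·110 − 3·143 + 6 = 476
Policy B (D − 51, X := 73):
  D = 110 − 51 = 59
  X = 73
  T = 94 − 2·59 + 2·73 = 122
  K = 239 + 6·59 − 3·73 + 122 = 496
Comparing — Policy A: K=476, Policy B: K=496. Lowest is 476 (Policy A).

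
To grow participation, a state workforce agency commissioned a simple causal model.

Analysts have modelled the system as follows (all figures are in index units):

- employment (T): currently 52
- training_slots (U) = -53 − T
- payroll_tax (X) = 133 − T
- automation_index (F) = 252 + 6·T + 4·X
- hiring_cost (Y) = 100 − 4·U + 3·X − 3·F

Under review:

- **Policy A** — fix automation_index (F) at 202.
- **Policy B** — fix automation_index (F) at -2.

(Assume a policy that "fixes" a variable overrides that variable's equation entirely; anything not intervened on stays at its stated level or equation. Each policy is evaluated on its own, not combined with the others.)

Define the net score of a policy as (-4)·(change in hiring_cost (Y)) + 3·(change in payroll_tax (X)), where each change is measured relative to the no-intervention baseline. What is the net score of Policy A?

Baseline:
  T = 52
  U = -53 − 52 = -105
  X = 133 − 52 = 81
  F = 252 + 6·52 + 4·81 = 888
  Y = 100 − 4·(-105) + 3·81 − 3·888 = -1901
Policy A (F := 202):
  T = 52
  U = -53 − 52 = -105
  X = 133 − 52 = 81
  F = 202
  Y = 100 − 4·(-105) + 3·81 − 3·202 = 157
ΔY = 157 − (-1901) = 2058; ΔX = 81 − 81 = 0
Score = (-4)·2058 + 3·0 = -8232

-8232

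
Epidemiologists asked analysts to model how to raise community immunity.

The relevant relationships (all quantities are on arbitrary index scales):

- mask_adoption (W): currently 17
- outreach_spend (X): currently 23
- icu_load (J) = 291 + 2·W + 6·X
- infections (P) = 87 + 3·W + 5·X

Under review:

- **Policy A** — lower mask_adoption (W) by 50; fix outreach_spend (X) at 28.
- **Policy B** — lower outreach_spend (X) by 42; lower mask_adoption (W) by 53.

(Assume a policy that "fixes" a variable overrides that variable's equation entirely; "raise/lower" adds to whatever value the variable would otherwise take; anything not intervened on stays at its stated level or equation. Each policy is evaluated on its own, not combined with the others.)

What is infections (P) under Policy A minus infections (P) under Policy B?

244

Policy A (W − 50, X := 28):
  W = 17 − 50 = -33
  X = 28
  P = 87 + 3·(-33) + 5·28 = 128
Policy B (X − 42, W − 53):
  W = 17 − 53 = -36
  X = 23 − 42 = -19
  P = 87 + 3·(-36) + 5·(-19) = -116
P: 128 − (-116) = 244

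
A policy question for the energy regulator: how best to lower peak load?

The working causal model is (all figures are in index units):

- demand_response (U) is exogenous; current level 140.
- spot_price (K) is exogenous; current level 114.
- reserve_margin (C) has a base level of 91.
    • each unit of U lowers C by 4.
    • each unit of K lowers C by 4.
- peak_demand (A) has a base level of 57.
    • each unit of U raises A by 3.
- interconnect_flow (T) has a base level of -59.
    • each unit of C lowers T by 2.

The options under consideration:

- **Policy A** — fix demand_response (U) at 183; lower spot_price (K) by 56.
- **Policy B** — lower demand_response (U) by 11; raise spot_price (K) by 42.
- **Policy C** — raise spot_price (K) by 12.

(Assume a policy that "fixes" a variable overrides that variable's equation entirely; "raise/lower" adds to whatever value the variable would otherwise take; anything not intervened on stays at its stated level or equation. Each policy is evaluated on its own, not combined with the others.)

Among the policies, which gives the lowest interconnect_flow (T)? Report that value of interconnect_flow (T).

Policy A (U := 183, K − 56):
  U = 183
  K = 114 − 56 = 58
  C = 91 − 4·183 − 4·58 = -873
  T = -59 − 2·(-873) = 1687
Policy B (U − 11, K + 42):
  U = 140 − 11 = 129
  K = 114 + 42 = 156
  C = 91 − 4·129 − 4·156 = -1049
  T = -59 − 2·(-1049) = 2039
Policy C (K + 12):
  U = 140
  K = 114 + 12 = 126
  C = 91 − 4·140 − 4·126 = -973
  T = -59 − 2·(-973) = 1887
Comparing — Policy A: T=1687, Policy B: T=2039, Policy C: T=1887. Lowest is 1687 (Policy A).

1687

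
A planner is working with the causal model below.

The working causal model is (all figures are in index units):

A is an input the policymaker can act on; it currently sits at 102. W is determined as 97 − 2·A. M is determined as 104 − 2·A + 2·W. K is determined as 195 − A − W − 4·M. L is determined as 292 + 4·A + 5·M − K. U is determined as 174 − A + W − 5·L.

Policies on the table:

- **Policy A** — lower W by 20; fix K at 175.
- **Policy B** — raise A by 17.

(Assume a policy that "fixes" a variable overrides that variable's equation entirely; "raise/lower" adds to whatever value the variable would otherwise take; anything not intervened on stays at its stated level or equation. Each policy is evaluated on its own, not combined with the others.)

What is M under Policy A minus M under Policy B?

Policy A (W − 20, K := 175):
  A = 102
  W = 97 − 2·102 (−20 from intervention) = -127
  M = 104 − 2·102 + 2·(-127) = -354
Policy B (A + 17):
  A = 102 + 17 = 119
  W = 97 − 2·119 = -141
  M = 104 − 2·119 + 2·(-141) = -416
M: -354 − (-416) = 62

62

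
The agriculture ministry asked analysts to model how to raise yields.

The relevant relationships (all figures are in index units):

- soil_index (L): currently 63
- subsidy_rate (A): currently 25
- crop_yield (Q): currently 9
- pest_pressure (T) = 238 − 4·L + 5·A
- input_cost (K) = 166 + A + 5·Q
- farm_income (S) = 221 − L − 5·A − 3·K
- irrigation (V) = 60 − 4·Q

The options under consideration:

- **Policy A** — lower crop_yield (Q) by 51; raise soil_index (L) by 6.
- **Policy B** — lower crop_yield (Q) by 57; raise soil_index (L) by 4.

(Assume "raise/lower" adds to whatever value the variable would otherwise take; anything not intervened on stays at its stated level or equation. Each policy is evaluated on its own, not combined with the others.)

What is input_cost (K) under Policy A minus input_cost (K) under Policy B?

30

Policy A (Q − 51, L + 6):
  A = 25
  Q = 9 − 51 = -42
  K = 166 + 25 + 5·(-42) = -19
Policy B (Q − 57, L + 4):
  A = 25
  Q = 9 − 57 = -48
  K = 166 + 25 + 5·(-48) = -49
K: -19 − (-49) = 30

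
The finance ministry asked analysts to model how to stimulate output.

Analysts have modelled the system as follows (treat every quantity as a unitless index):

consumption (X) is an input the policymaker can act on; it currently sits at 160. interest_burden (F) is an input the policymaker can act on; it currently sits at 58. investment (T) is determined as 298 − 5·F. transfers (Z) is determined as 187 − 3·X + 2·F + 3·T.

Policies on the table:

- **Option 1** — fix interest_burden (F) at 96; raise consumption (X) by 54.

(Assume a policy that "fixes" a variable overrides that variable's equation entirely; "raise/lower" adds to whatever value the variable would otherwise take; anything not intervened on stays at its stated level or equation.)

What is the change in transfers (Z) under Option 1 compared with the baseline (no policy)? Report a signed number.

Baseline:
  X = 160
  F = 58
  T = 298 − 5·58 = 8
  Z = 187 − 3·160 + 2·58 + 3·8 = -153
Option 1 (F := 96, X + 54):
  X = 160 + 54 = 214
  F = 96
  T = 298 − 5·96 = -182
  Z = 187 − 3·214 + 2·96 + 3·(-182) = -809
Change in Z: -809 − (-153) = -656

-656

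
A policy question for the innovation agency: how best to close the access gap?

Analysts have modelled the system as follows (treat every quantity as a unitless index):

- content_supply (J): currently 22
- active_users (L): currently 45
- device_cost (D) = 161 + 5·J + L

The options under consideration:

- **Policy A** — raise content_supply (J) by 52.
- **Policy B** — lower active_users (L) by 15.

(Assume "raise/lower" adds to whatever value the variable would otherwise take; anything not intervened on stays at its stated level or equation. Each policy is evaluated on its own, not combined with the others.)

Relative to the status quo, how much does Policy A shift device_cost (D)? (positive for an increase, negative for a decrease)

260

Baseline:
  J = 22
  L = 45
  D = 161 + 5·22 + 45 = 316
Policy A (J + 52):
  J = 22 + 52 = 74
  L = 45
  D = 161 + 5·74 + 45 = 576
Change in D: 576 − 316 = 260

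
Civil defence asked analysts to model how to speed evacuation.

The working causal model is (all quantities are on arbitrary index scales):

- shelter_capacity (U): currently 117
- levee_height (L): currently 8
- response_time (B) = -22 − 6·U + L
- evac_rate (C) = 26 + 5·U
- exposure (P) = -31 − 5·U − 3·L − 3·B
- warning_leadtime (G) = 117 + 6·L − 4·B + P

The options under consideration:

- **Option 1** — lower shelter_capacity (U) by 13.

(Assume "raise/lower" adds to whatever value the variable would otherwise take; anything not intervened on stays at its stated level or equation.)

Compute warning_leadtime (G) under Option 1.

4056

Option 1 (U − 13):
  U = 117 − 13 = 104
  L = 8
  B = -22 − 6·104 + 8 = -638
  P = -31 − 5·104 − 3·8 − 3·(-638) = 1339
  G = 117 + 6·8 − 4·(-638) + 1339 = 4056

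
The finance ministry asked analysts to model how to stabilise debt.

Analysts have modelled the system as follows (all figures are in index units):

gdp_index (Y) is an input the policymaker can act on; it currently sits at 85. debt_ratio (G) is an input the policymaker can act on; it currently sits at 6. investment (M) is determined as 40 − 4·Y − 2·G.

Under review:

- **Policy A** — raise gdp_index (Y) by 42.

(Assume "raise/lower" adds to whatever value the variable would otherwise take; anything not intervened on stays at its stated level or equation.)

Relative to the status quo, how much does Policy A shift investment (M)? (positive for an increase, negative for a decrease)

-168

Baseline:
  Y = 85
  G = 6
  M = 40 − 4·85 − 2·6 = -312
Policy A (Y + 42):
  Y = 85 + 42 = 127
  G = 6
  M = 40 − 4·127 − 2·6 = -480
Change in M: -480 − (-312) = -168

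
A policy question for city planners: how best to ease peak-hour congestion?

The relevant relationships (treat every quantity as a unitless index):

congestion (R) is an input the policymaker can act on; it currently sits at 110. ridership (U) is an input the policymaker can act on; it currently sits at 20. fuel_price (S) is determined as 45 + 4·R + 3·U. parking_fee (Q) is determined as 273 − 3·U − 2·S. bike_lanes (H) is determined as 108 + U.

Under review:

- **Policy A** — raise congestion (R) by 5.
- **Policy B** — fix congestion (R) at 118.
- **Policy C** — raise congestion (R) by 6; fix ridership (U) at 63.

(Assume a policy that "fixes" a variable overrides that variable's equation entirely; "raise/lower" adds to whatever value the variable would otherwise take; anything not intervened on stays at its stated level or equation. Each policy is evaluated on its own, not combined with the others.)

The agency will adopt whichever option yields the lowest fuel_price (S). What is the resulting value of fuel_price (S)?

Policy A (R + 5):
  R = 110 + 5 = 115
  U = 20
  S = 45 + 4·115 + 3·20 = 565
Policy B (R := 118):
  R = 118
  U = 20
  S = 45 + 4·118 + 3·20 = 577
Policy C (R + 6, U := 63):
  R = 110 + 6 = 116
  U = 63
  S = 45 + 4·116 + 3·63 = 698
Comparing — Policy A: S=565, Policy B: S=577, Policy C: S=698. Lowest is 565 (Policy A).

565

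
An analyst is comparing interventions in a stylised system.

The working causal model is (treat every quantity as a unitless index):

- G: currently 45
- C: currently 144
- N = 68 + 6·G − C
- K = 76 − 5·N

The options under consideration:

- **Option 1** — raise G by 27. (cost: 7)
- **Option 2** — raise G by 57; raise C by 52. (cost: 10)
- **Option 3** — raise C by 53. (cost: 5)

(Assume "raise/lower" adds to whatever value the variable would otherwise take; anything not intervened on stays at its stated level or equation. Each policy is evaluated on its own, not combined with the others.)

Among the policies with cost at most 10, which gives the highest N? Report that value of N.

Option 1 (G + 27):
  G = 45 + 27 = 72
  C = 144
  N = 68 + 6·72 − 144 = 356
Option 2 (G + 57, C + 52):
  G = 45 + 57 = 102
  C = 144 + 52 = 196
  N = 68 + 6·102 − 196 = 484
Option 3 (C + 53):
  G = 45
  C = 144 + 53 = 197
  N = 68 + 6·45 − 197 = 141
Comparing — Option 1: N=356, Option 2: N=484, Option 3: N=141. Highest is 484 (Option 2).

484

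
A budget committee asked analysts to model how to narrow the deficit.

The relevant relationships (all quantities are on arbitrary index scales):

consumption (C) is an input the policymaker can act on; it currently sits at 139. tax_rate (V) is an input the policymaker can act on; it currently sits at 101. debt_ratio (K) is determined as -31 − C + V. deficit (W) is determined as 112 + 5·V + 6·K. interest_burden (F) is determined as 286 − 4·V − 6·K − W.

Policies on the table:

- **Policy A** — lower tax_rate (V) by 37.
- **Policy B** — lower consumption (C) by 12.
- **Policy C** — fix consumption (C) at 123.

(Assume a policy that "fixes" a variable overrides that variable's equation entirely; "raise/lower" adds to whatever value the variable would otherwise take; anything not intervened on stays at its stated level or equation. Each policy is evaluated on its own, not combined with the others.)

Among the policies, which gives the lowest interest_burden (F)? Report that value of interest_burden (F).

-99

Policy A (V − 37):
  C = 139
  V = 101 − 37 = 64
  K = -31 − 139 + 64 = -106
  W = 112 + 5·64 + 6·(-106) = -204
  F = 286 − 4·64 − 6·(-106) − (-204) = 870
Policy B (C − 12):
  C = 139 − 12 = 127
  V = 101
  K = -31 − 127 + 101 = -57
  W = 112 + 5·101 + 6·(-57) = 275
  F = 286 − 4·101 − 6·(-57) − 275 = -51
Policy C (C := 123):
  C = 123
  V = 101
  K = -31 − 123 + 101 = -53
  W = 112 + 5·101 + 6·(-53) = 299
  F = 286 − 4·101 − 6·(-53) − 299 = -99
Comparing — Policy A: F=870, Policy B: F=-51, Policy C: F=-99. Lowest is -99 (Policy C).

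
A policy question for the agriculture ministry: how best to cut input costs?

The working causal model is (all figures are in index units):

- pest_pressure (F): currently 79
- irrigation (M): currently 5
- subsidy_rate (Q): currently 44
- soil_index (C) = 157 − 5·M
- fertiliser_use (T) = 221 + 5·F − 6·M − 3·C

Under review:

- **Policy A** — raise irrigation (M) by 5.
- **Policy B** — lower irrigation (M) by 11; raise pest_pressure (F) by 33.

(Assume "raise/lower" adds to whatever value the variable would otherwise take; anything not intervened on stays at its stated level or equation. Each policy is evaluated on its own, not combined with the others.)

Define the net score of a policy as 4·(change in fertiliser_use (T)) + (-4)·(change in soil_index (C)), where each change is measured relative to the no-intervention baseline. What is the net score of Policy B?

44

Baseline:
  F = 79
  M = 5
  C = 157 − 5·5 = 132
  T = 221 + 5·79 − 6·5 − 3·132 = 190
Policy B (M − 11, F + 33):
  F = 79 + 33 = 112
  M = 5 − 11 = -6
  C = 157 − 5·(-6) = 187
  T = 221 + 5·112 − 6·(-6) − 3·187 = 256
ΔT = 256 − 190 = 66; ΔC = 187 − 132 = 55
Score = 4·66 + (-4)·55 = 44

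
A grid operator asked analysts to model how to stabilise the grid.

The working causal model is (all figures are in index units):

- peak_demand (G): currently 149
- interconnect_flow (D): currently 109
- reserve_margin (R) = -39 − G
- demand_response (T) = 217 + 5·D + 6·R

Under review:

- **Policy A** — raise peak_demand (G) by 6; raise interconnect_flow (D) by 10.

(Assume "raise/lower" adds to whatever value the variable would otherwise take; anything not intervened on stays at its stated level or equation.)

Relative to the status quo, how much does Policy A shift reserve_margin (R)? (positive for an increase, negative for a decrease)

Baseline:
  G = 149
  R = -39 − 149 = -188
Policy A (G + 6, D + 10):
  G = 149 + 6 = 155
  R = -39 − 155 = -194
Change in R: -194 − (-188) = -6

-6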